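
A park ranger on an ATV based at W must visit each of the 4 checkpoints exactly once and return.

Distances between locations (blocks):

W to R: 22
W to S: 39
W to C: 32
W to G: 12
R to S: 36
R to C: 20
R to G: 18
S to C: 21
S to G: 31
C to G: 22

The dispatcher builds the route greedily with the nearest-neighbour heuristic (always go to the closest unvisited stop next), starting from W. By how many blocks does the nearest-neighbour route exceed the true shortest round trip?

From W: G=12, R=22, C=32, S=39 → choose G (12).
From G: R=18, C=22, S=31 → choose R (18).
From R: C=20, S=36 → choose C (20).
From C: S=21 → choose S (21).
NN route W → G → R → C → S → W costs 110.
Optimal: W → R → C → S → G → W costs 106 (by enumerating all 12 distinct tours).
Excess = 110 − 106 = 4.

Excess over optimum: 4 blocks.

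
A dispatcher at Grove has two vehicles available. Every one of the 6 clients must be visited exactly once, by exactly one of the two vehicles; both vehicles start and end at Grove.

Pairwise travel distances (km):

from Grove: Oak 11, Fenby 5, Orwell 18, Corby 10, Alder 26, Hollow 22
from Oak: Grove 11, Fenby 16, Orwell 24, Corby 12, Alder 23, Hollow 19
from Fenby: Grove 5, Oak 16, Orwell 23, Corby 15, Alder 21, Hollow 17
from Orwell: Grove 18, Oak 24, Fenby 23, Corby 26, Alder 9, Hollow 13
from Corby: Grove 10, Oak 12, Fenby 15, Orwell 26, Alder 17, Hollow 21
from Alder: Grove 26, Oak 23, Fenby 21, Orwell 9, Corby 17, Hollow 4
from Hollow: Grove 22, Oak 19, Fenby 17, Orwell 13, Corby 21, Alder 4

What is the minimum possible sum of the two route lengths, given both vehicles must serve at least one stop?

82 km — the smallest possible combined total.

Check every non-empty split of the stops between the two vehicles; for each half take its own optimal tour:
  {Oak} + {Fenby, Orwell, Corby, Alder, Hollow}: 22 + 71 = 93
  {Fenby} + {Oak, Orwell, Corby, Alder, Hollow}: 10 + 72 = 82
  {Oak, Fenby} + {Orwell, Corby, Alder, Hollow}: 32 + 62 = 94
  {Orwell} + {Oak, Fenby, Corby, Alder, Hollow}: 36 + 66 = 102
  {Oak, Orwell} + {Fenby, Corby, Alder, Hollow}: 53 + 53 = 106
  {Fenby, Orwell} + {Oak, Corby, Alder, Hollow}: 46 + 61 = 107
  … (31 splits in total)
Best: vehicle 1 Grove → Fenby → Grove = 10; vehicle 2 Grove → Orwell → Alder → Hollow → Oak → Corby → Grove = 72; combined 82.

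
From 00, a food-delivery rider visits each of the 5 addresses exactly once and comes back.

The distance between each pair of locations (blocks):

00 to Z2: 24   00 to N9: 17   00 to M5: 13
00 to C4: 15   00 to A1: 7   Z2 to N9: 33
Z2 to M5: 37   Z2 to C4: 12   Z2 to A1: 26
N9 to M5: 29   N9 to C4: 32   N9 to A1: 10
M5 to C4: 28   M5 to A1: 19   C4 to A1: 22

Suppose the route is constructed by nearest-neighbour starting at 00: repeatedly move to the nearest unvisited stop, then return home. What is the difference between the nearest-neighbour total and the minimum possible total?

Excess over optimum: 8 blocks.

From 00: A1=7, M5=13, C4=15, N9=17, Z2=24 → choose A1 (7).
From A1: N9=10, M5=19, C4=22, Z2=26 → choose N9 (10).
From N9: M5=29, C4=32, Z2=33 → choose M5 (29).
From M5: C4=28, Z2=37 → choose C4 (28).
From C4: Z2=12 → choose Z2 (12).
NN route 00 → A1 → N9 → M5 → C4 → Z2 → 00 costs 110.
Optimal: 00 → M5 → A1 → N9 → Z2 → C4 → 00 costs 102 (by enumerating all 60 distinct tours).
Excess = 110 − 102 = 8.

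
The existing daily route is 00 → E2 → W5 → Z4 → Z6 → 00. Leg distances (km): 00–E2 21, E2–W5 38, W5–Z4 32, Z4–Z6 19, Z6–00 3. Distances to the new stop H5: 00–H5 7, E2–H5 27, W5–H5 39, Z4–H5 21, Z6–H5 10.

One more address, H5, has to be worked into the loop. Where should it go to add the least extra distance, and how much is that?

Insertion cost between consecutive stops i–j is d(i,H5) + d(H5,j) − d(i,j):
  between 00 and E2: 7 + 27 − 21 = 13
  between E2 and W5: 27 + 39 − 38 = 28
  between W5 and Z4: 39 + 21 − 32 = 28
  between Z4 and Z6: 21 + 10 − 19 = 12
  between Z6 and 00: 10 + 7 − 3 = 14
Cheapest insertion is between Z4 and Z6, adding 12.
New total = 113 + 12 = 125.

+12 km — insert H5 between Z4 and Z6.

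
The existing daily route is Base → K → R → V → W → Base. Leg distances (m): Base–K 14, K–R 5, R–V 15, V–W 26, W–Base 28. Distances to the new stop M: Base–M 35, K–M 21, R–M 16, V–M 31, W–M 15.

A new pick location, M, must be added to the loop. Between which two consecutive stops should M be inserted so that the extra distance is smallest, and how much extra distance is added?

Insertion cost between consecutive stops i–j is d(i,M) + d(M,j) − d(i,j):
  between Base and K: 35 + 21 − 14 = 42
  between K and R: 21 + 16 − 5 = 32
  between R and V: 16 + 31 − 15 = 32
  between V and W: 31 + 15 − 26 = 20
  between W and Base: 15 + 35 − 28 = 22
Cheapest insertion is between V and W, adding 20.
New total = 88 + 20 = 108.

Adding 20 m by placing M on the V–W leg.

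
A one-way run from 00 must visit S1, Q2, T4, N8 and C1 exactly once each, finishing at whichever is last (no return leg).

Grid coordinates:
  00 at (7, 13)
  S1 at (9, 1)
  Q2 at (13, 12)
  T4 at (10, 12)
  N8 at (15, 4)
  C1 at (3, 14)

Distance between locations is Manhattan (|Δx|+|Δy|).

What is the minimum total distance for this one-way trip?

Shortest open route: 36.

There are 5! = 120 possible orderings.
00→S1→Q2→T4→N8→C1: 14+15+3+13+22 = 67
00→S1→Q2→T4→C1→N8: 14+15+3+9+22 = 63
00→S1→Q2→N8→T4→C1: 14+15+10+13+9 = 61
00→S1→Q2→N8→C1→T4: 14+15+10+22+9 = 70
00→S1→Q2→C1→T4→N8: 14+15+12+9+13 = 63
00→S1→Q2→C1→N8→T4: 14+15+12+22+13 = 76
00→S1→T4→Q2→N8→C1: 14+12+3+10+22 = 61
00→S1→T4→Q2→C1→N8: 14+12+3+12+22 = 63
00→S1→T4→N8→Q2→C1: 14+12+13+10+12 = 61
00→S1→T4→N8→C1→Q2: 14+12+13+22+12 = 73
00→S1→T4→C1→Q2→N8: 14+12+9+12+10 = 57
00→S1→T4→C1→N8→Q2: 14+12+9+22+10 = 67
00→S1→N8→Q2→T4→C1: 14+9+10+3+9 = 45
00→S1→N8→Q2→C1→T4: 14+9+10+12+9 = 54
… (106 more)
00→C1→T4→Q2→N8→S1: 5+9+3+10+9 = 36  ← best
The minimum is 36.
One shortest path: 00 → C1 → T4 → Q2 → N8 → S1.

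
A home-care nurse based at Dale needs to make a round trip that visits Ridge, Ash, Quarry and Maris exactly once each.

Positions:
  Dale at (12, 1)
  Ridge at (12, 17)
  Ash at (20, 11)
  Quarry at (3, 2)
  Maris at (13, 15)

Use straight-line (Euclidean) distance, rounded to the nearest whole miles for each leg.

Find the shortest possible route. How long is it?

There are 12 distinct closed tours to check (reversals are equivalent).
Dale→Ridge→Ash→Quarry→Maris→Dale: 16+10+19+16+14 = 75
Dale→Ridge→Ash→Maris→Quarry→Dale: 16+10+8+16+9 = 59
Dale→Ridge→Quarry→Ash→Maris→Dale: 16+17+19+8+14 = 74
Dale→Ridge→Quarry→Maris→Ash→Dale: 16+17+16+8+13 = 70
Dale→Ridge→Maris→Ash→Quarry→Dale: 16+2+8+19+9 = 54
Dale→Ridge→Maris→Quarry→Ash→Dale: 16+2+16+19+13 = 66
Dale→Ash→Ridge→Quarry→Maris→Dale: 13+10+17+16+14 = 70
Dale→Ash→Ridge→Maris→Quarry→Dale: 13+10+2+16+9 = 50
Dale→Ash→Quarry→Ridge→Maris→Dale: 13+19+17+2+14 = 65
Dale→Ash→Maris→Ridge→Quarry→Dale: 13+8+2+17+9 = 49
Dale→Quarry→Ridge→Ash→Maris→Dale: 9+17+10+8+14 = 58
Dale→Quarry→Ash→Ridge→Maris→Dale: 9+19+10+2+14 = 54
The minimum is 49.
One optimal route: Dale → Ash → Maris → Ridge → Quarry → Dale (or its reverse).

Minimum total distance: 49 miles.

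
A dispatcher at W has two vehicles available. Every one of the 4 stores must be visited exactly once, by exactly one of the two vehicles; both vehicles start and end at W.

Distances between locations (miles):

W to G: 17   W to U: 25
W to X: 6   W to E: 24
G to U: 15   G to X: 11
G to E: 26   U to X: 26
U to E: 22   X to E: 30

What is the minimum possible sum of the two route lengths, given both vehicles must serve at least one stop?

Try each way of splitting the stops between the two vehicles (each non-empty) and, for each split, find the best tour for each vehicle:
  {G} + {U, X, E}: 34 + 78 = 112
  {U} + {G, X, E}: 50 + 67 = 117
  {G, U} + {X, E}: 57 + 60 = 117
  {X} + {G, U, E}: 12 + 78 = 90
  {G, X} + {U, E}: 34 + 71 = 105
  {U, X} + {G, E}: 57 + 67 = 124
  … (7 splits in total)
Best: vehicle 1 W → X → W = 12; vehicle 2 W → G → U → E → W = 78; combined 90.

Minimum combined distance: 90 miles.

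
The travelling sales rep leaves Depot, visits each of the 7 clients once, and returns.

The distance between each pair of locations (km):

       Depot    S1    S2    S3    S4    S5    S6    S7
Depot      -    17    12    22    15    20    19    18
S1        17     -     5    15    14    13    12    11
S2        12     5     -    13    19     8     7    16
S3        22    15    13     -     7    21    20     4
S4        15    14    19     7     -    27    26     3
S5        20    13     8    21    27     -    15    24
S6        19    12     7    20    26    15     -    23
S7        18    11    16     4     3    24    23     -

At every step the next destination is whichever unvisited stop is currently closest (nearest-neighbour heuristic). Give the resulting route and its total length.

At Depot the remaining stops are S2 12, S4 15, S1 17, S7 18, S6 19, S5 20, S3 22; go to S2.
At S2 the remaining stops are S1 5, S6 7, S5 8, S3 13, S7 16, S4 19; go to S1.
At S1 the remaining stops are S7 11, S6 12, S5 13, S4 14, S3 15; go to S7.
At S7 the remaining stops are S4 3, S3 4, S6 23, S5 24; go to S4.
At S4 the remaining stops are S3 7, S6 26, S5 27; go to S3.
At S3 the remaining stops are S6 20, S5 21; go to S6.
At S6 the remaining stops are S5 15; go to S5.
Return S5→Depot: 20.
Total = 12 + 5 + 11 + 3 + 7 + 20 + 15 + 20 = 93.

Total distance 93 km via the nearest-neighbour route Depot → S2 → S1 → S7 → S4 → S3 → S6 → S5 → Depot.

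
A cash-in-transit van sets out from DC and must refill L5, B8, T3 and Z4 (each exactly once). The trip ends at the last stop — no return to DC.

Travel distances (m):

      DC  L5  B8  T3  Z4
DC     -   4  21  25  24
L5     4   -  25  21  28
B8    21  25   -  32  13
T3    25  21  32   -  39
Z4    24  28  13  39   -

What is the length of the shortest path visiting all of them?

Minimum one-way distance = 70 m.

There are 4! = 24 possible orderings.
DC → L5 → B8 → T3 → Z4: 4+25+32+39 = 100
DC → L5 → B8 → Z4 → T3: 4+25+13+39 = 81
DC → L5 → T3 → B8 → Z4: 4+21+32+13 = 70
DC → L5 → T3 → Z4 → B8: 4+21+39+13 = 77
DC → L5 → Z4 → B8 → T3: 4+28+13+32 = 77
DC → L5 → Z4 → T3 → B8: 4+28+39+32 = 103
DC → B8 → L5 → T3 → Z4: 21+25+21+39 = 106
DC → B8 → L5 → Z4 → T3: 21+25+28+39 = 113
DC → B8 → T3 → L5 → Z4: 21+32+21+28 = 102
DC → B8 → T3 → Z4 → L5: 21+32+39+28 = 120
DC → B8 → Z4 → L5 → T3: 21+13+28+21 = 83
DC → B8 → Z4 → T3 → L5: 21+13+39+21 = 94
DC → T3 → L5 → B8 → Z4: 25+21+25+13 = 84
DC → T3 → L5 → Z4 → B8: 25+21+28+13 = 87
… (10 more)
The minimum is 70.
One shortest path: DC → L5 → T3 → B8 → Z4.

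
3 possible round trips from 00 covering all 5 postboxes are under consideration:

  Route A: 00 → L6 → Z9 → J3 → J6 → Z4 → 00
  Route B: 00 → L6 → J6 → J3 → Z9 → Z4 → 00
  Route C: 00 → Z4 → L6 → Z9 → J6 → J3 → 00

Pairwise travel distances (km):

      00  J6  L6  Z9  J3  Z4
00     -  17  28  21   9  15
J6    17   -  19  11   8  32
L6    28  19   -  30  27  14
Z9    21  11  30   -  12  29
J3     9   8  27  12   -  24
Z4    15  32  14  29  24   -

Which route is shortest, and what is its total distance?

Shortest is Route C, total 87 km.

Route A: 28 + 30 + 12 + 8 + 32 + 15 = 125
Route B: 28 + 19 + 8 + 12 + 29 + 15 = 111
Route C: 15 + 14 + 30 + 11 + 8 + 9 = 87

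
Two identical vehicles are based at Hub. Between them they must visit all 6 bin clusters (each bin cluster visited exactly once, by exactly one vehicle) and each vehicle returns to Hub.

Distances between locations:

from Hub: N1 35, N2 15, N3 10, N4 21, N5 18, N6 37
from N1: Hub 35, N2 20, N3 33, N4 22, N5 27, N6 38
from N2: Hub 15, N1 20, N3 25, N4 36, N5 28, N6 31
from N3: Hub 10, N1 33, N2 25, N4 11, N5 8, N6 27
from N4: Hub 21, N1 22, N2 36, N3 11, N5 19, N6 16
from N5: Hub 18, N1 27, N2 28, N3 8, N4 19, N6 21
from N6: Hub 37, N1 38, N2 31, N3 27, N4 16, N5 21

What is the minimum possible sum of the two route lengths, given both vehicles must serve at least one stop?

132 — the smallest possible combined total.

Check every non-empty split of the stops between the two vehicles; for each half take its own optimal tour:
  {N1} + {N2, N3, N4, N5, N6}: 70 + 99 = 169
  {N2} + {N1, N3, N4, N5, N6}: 30 + 112 = 142
  {N1, N2} + {N3, N4, N5, N6}: 70 + 76 = 146
  {N3} + {N1, N2, N4, N5, N6}: 20 + 112 = 132
  {N1, N3} + {N2, N4, N5, N6}: 78 + 99 = 177
  {N2, N3} + {N1, N4, N5, N6}: 50 + 112 = 162
  … (31 splits in total)
Best: vehicle 1 Hub → N3 → Hub = 20; vehicle 2 Hub → N2 → N1 → N4 → N6 → N5 → Hub = 112; combined 132.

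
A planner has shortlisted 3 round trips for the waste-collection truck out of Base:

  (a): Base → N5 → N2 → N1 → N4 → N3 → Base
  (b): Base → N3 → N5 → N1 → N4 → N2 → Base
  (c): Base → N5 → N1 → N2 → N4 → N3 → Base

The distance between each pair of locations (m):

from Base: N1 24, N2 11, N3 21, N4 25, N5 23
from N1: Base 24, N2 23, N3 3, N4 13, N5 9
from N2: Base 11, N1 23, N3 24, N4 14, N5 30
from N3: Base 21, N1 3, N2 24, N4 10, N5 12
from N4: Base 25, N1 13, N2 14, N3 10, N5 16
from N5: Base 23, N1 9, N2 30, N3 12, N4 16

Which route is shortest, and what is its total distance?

80 m — (b) is the shortest.

(a): 23 + 30 + 23 + 13 + 10 + 21 = 120
(b): 21 + 12 + 9 + 13 + 14 + 11 = 80
(c): 23 + 9 + 23 + 14 + 10 + 21 = 100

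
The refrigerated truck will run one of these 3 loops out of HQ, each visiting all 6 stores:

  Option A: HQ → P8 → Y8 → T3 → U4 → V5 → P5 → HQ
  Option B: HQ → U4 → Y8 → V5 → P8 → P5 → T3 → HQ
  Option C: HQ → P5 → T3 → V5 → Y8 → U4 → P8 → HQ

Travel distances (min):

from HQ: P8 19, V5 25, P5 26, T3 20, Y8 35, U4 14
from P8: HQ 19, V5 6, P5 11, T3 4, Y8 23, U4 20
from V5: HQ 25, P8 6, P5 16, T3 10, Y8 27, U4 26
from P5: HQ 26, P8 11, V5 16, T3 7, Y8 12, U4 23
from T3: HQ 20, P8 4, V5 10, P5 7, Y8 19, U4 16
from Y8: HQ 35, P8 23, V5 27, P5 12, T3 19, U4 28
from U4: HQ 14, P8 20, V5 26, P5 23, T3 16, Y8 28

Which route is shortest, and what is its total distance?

Option A: 19 + 23 + 19 + 16 + 26 + 16 + 26 = 145
Option B: 14 + 28 + 27 + 6 + 11 + 7 + 20 = 113
Option C: 26 + 7 + 10 + 27 + 28 + 20 + 19 = 137

113 min — Option B is the shortest.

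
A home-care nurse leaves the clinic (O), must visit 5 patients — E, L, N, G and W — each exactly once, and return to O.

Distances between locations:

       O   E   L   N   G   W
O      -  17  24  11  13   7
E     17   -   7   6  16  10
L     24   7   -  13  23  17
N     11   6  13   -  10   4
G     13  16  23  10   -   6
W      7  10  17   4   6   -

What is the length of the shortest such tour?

There are 60 distinct closed tours to check (reversals are equivalent).
O→E→L→N→G→W→O: 17+7+13+10+6+7 = 60
O→E→L→N→W→G→O: 17+7+13+4+6+13 = 60
O→E→L→G→N→W→O: 17+7+23+10+4+7 = 68
O→E→L→G→W→N→O: 17+7+23+6+4+11 = 68
O→E→L→W→N→G→O: 17+7+17+4+10+13 = 68
O→E→L→W→G→N→O: 17+7+17+6+10+11 = 68
O→E→N→L→G→W→O: 17+6+13+23+6+7 = 72
O→E→N→L→W→G→O: 17+6+13+17+6+13 = 72
O→E→N→G→L→W→O: 17+6+10+23+17+7 = 80
O→E→N→G→W→L→O: 17+6+10+6+17+24 = 80
O→E→N→W→L→G→O: 17+6+4+17+23+13 = 80
O→E→N→W→G→L→O: 17+6+4+6+23+24 = 80
O→E→G→L→N→W→O: 17+16+23+13+4+7 = 80
O→E→G→L→W→N→O: 17+16+23+17+4+11 = 88
… (46 more)
The minimum is 60.
One optimal route: O → E → L → N → G → W → O (or its reverse).

Shortest round trip = 60.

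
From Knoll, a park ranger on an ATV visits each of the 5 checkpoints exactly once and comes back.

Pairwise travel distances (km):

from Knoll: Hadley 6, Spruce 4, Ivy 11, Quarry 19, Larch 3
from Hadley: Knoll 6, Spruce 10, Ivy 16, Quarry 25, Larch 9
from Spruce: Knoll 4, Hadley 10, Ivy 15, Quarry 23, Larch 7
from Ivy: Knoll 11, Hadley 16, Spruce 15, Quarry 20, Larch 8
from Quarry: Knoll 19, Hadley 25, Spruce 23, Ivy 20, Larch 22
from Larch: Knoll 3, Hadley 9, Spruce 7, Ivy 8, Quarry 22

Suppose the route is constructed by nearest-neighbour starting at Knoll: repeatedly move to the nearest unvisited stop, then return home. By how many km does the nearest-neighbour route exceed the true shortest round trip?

From Knoll: Larch=3, Spruce=4, Hadley=6, Ivy=11, Quarry=19 → choose Larch (3).
From Larch: Spruce=7, Ivy=8, Hadley=9, Quarry=22 → choose Spruce (7).
From Spruce: Hadley=10, Ivy=15, Quarry=23 → choose Hadley (10).
From Hadley: Ivy=16, Quarry=25 → choose Ivy (16).
From Ivy: Quarry=20 → choose Quarry (20).
NN route Knoll → Larch → Spruce → Hadley → Ivy → Quarry → Knoll costs 75.
Optimal: Knoll → Hadley → Spruce → Quarry → Ivy → Larch → Knoll costs 70 (by enumerating all 60 distinct tours).
Excess = 75 − 70 = 5.

The nearest-neighbour route is 5 km longer than optimal.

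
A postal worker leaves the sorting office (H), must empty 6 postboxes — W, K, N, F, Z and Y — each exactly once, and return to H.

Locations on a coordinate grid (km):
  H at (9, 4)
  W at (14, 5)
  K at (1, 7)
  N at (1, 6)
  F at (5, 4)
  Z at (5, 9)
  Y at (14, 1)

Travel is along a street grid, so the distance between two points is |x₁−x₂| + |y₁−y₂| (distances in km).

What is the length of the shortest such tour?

42 km — the shortest possible round trip.

H → W → K → N → F → Z → Y → H: 6+15+1+6+5+17+8 = 58
H → W → K → N → F → Y → Z → H: 6+15+1+6+12+17+9 = 66
H → W → K → N → Z → F → Y → H: 6+15+1+7+5+12+8 = 54
H → W → K → N → Z → Y → F → H: 6+15+1+7+17+12+4 = 62
H → W → K → N → Y → F → Z → H: 6+15+1+18+12+5+9 = 66
H → W → K → N → Y → Z → F → H: 6+15+1+18+17+5+4 = 66
H → W → K → F → N → Z → Y → H: 6+15+7+6+7+17+8 = 66
H → W → K → F → N → Y → Z → H: 6+15+7+6+18+17+9 = 78
… (352 more)
H → F → N → K → Z → W → Y → H: 4+6+1+6+13+4+8 = 42  ← best
The minimum is 42.
One optimal route: H → F → N → K → Z → W → Y → H (or its reverse).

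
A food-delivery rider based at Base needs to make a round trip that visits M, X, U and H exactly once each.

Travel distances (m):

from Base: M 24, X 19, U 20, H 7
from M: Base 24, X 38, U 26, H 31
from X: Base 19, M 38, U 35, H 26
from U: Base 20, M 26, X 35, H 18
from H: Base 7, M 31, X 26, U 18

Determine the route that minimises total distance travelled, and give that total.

With 4 stops there are 4!/2 = 12 distinct round trips (a route and its reverse cost the same).
Base-M-X-U-H-Base: 24+38+35+18+7 = 122
Base-M-X-H-U-Base: 24+38+26+18+20 = 126
Base-M-U-X-H-Base: 24+26+35+26+7 = 118
Base-M-U-H-X-Base: 24+26+18+26+19 = 113
Base-M-H-X-U-Base: 24+31+26+35+20 = 136
Base-M-H-U-X-Base: 24+31+18+35+19 = 127
Base-X-M-U-H-Base: 19+38+26+18+7 = 108
Base-X-M-H-U-Base: 19+38+31+18+20 = 126
Base-X-U-M-H-Base: 19+35+26+31+7 = 118
Base-X-H-M-U-Base: 19+26+31+26+20 = 122
Base-U-M-X-H-Base: 20+26+38+26+7 = 117
Base-U-X-M-H-Base: 20+35+38+31+7 = 131
The minimum is 108.
One optimal route: Base → X → M → U → H → Base (or its reverse).

Minimum total distance: 108 m.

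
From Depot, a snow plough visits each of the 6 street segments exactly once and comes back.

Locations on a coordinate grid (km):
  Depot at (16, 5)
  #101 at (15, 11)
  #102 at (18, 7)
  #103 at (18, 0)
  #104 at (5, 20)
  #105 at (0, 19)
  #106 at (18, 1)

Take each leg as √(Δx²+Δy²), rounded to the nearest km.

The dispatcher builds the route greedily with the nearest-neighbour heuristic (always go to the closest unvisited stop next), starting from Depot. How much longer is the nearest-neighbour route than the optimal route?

From Depot: #102=3, #106=4, #103=5, #101=6, #104=19, #105=21 → choose #102 (3).
From #102: #101=5, #106=6, #103=7, #104=18, #105=22 → choose #101 (5).
From #101: #106=10, #103=11, #104=13, #105=17 → choose #106 (10).
From #106: #103=1, #104=23, #105=25 → choose #103 (1).
From #103: #104=24, #105=26 → choose #104 (24).
From #104: #105=5 → choose #105 (5).
NN route Depot → #102 → #101 → #106 → #103 → #104 → #105 → Depot costs 69.
Optimal: Depot → #103 → #106 → #102 → #101 → #104 → #105 → Depot costs 56 (by enumerating all 360 distinct tours).
Excess = 69 − 56 = 13.

The nearest-neighbour route is 13 km longer than optimal.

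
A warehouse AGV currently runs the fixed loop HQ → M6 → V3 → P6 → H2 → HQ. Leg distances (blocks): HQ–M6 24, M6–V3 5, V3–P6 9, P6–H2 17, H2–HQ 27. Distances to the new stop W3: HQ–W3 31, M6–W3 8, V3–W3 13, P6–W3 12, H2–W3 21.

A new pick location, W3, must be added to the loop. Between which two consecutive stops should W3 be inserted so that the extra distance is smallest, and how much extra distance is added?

Insertion cost between consecutive stops i–j is d(i,W3) + d(W3,j) − d(i,j):
  between HQ and M6: 31 + 8 − 24 = 15
  between M6 and V3: 8 + 13 − 5 = 16
  between V3 and P6: 13 + 12 − 9 = 16
  between P6 and H2: 12 + 21 − 17 = 16
  between H2 and HQ: 21 + 31 − 27 = 25
Cheapest insertion is between HQ and M6, adding 15.
New total = 82 + 15 = 97.

Adding 15 blocks by placing W3 on the HQ–M6 leg.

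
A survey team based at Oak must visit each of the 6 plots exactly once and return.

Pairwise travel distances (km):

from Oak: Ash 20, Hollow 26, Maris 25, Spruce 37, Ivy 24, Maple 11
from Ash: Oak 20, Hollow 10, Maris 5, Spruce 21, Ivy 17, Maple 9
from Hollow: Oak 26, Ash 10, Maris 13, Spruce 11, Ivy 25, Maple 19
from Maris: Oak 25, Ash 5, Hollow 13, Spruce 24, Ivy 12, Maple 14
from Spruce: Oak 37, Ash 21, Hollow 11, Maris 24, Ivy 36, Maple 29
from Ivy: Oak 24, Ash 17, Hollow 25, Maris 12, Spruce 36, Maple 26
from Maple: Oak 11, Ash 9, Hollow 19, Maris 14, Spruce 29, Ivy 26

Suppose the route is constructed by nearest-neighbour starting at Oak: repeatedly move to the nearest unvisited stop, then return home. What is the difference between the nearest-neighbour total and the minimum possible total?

From Oak: Maple=11, Ash=20, Ivy=24, Maris=25, Hollow=26, Spruce=37 → choose Maple (11).
From Maple: Ash=9, Maris=14, Hollow=19, Ivy=26, Spruce=29 → choose Ash (9).
From Ash: Maris=5, Hollow=10, Ivy=17, Spruce=21 → choose Maris (5).
From Maris: Ivy=12, Hollow=13, Spruce=24 → choose Ivy (12).
From Ivy: Hollow=25, Spruce=36 → choose Hollow (25).
From Hollow: Spruce=11 → choose Spruce (11).
NN route Oak → Maple → Ash → Maris → Ivy → Hollow → Spruce → Oak costs 110.
Optimal: Oak → Ivy → Maris → Hollow → Spruce → Ash → Maple → Oak costs 101 (by enumerating all 360 distinct tours).
Excess = 110 − 101 = 9.

Excess over optimum: 9 km.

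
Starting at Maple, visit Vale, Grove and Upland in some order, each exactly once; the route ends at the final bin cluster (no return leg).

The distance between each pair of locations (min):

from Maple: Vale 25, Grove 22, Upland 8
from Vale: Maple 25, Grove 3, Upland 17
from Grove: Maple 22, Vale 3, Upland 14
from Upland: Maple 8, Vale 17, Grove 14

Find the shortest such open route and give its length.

Minimum one-way distance = 25 min.

There are 3! = 6 possible orderings.
Maple→Vale→Grove→Upland: 25+3+14 = 42
Maple→Vale→Upland→Grove: 25+17+14 = 56
Maple→Grove→Vale→Upland: 22+3+17 = 42
Maple→Grove→Upland→Vale: 22+14+17 = 53
Maple→Upland→Vale→Grove: 8+17+3 = 28
Maple→Upland→Grove→Vale: 8+14+3 = 25
The minimum is 25.
One shortest path: Maple → Upland → Grove → Vale.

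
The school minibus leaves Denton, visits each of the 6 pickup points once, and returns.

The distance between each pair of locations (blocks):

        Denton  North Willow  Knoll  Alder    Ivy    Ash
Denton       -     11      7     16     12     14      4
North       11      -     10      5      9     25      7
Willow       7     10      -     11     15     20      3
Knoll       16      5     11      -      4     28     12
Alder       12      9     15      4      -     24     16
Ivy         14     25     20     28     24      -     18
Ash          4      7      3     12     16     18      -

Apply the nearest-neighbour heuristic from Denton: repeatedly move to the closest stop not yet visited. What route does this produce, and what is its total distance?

From Denton: distances to unvisited — Ash=4, Willow=7, North=11, Alder=12, Ivy=14, Knoll=16. Nearest is Ash (4).
From Ash: distances to unvisited — Willow=3, North=7, Knoll=12, Alder=16, Ivy=18. Nearest is Willow (3).
From Willow: distances to unvisited — North=10, Knoll=11, Alder=15, Ivy=20. Nearest is North (10).
From North: distances to unvisited — Knoll=5, Alder=9, Ivy=25. Nearest is Knoll (5).
From Knoll: distances to unvisited — Alder=4, Ivy=28. Nearest is Alder (4).
From Alder: distances to unvisited — Ivy=24. Nearest is Ivy (24).
Return Ivy→Denton: 14.
Total = 4 + 3 + 10 + 5 + 4 + 24 + 14 = 64.

64 blocks along Denton → Ash → Willow → North → Knoll → Alder → Ivy → Denton.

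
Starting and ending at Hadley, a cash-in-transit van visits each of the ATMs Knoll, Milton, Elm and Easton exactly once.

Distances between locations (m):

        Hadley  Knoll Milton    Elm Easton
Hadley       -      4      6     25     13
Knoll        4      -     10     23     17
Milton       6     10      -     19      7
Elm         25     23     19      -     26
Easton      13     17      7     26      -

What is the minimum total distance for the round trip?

Minimum total distance: 66 m.

Hadley→Knoll→Milton→Elm→Easton→Hadley: 4+10+19+26+13 = 72
Hadley→Knoll→Milton→Easton→Elm→Hadley: 4+10+7+26+25 = 72
Hadley→Knoll→Elm→Milton→Easton→Hadley: 4+23+19+7+13 = 66
Hadley→Knoll→Elm→Easton→Milton→Hadley: 4+23+26+7+6 = 66
Hadley→Knoll→Easton→Milton→Elm→Hadley: 4+17+7+19+25 = 72
Hadley→Knoll→Easton→Elm→Milton→Hadley: 4+17+26+19+6 = 72
Hadley→Milton→Knoll→Elm→Easton→Hadley: 6+10+23+26+13 = 78
Hadley→Milton→Knoll→Easton→Elm→Hadley: 6+10+17+26+25 = 84
Hadley→Milton→Elm→Knoll→Easton→Hadley: 6+19+23+17+13 = 78
Hadley→Milton→Easton→Knoll→Elm→Hadley: 6+7+17+23+25 = 78
Hadley→Elm→Knoll→Milton→Easton→Hadley: 25+23+10+7+13 = 78
Hadley→Elm→Milton→Knoll→Easton→Hadley: 25+19+10+17+13 = 84
The minimum is 66.
One optimal route: Hadley → Knoll → Elm → Milton → Easton → Hadley (or its reverse).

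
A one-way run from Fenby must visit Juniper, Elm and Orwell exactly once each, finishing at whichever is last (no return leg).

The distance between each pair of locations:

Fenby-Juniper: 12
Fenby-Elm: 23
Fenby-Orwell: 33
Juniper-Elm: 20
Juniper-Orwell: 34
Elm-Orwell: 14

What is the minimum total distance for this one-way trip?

Shortest open route: 46.

There are 3! = 6 possible orderings.
Fenby - Juniper - Elm - Orwell: 12+20+14 = 46
Fenby - Juniper - Orwell - Elm: 12+34+14 = 60
Fenby - Elm - Juniper - Orwell: 23+20+34 = 77
Fenby - Elm - Orwell - Juniper: 23+14+34 = 71
Fenby - Orwell - Juniper - Elm: 33+34+20 = 87
Fenby - Orwell - Elm - Juniper: 33+14+20 = 67
The minimum is 46.
One shortest path: Fenby → Juniper → Elm → Orwell.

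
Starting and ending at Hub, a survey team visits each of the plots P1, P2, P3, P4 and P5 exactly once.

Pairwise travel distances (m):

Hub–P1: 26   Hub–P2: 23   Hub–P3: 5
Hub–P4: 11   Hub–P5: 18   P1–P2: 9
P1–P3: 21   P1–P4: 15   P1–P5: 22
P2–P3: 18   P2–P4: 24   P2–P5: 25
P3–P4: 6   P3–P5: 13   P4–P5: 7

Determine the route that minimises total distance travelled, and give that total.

With 5 stops there are 5!/2 = 60 distinct round trips (a route and its reverse cost the same).
Hub → P1 → P2 → P3 → P4 → P5 → Hub: 26+9+18+6+7+18 = 84
Hub → P1 → P2 → P3 → P5 → P4 → Hub: 26+9+18+13+7+11 = 84
Hub → P1 → P2 → P4 → P3 → P5 → Hub: 26+9+24+6+13+18 = 96
Hub → P1 → P2 → P4 → P5 → P3 → Hub: 26+9+24+7+13+5 = 84
Hub → P1 → P2 → P5 → P3 → P4 → Hub: 26+9+25+13+6+11 = 90
Hub → P1 → P2 → P5 → P4 → P3 → Hub: 26+9+25+7+6+5 = 78
Hub → P1 → P3 → P2 → P4 → P5 → Hub: 26+21+18+24+7+18 = 114
Hub → P1 → P3 → P2 → P5 → P4 → Hub: 26+21+18+25+7+11 = 108
Hub → P1 → P3 → P4 → P2 → P5 → Hub: 26+21+6+24+25+18 = 120
Hub → P1 → P3 → P4 → P5 → P2 → Hub: 26+21+6+7+25+23 = 108
Hub → P1 → P3 → P5 → P2 → P4 → Hub: 26+21+13+25+24+11 = 120
Hub → P1 → P3 → P5 → P4 → P2 → Hub: 26+21+13+7+24+23 = 114
Hub → P1 → P4 → P2 → P3 → P5 → Hub: 26+15+24+18+13+18 = 114
Hub → P1 → P4 → P2 → P5 → P3 → Hub: 26+15+24+25+13+5 = 108
… (46 more)
Hub → P2 → P1 → P4 → P5 → P3 → Hub: 23+9+15+7+13+5 = 72  ← best
The minimum is 72.
One optimal route: Hub → P2 → P1 → P4 → P5 → P3 → Hub (or its reverse).

72 m — the shortest possible round trip.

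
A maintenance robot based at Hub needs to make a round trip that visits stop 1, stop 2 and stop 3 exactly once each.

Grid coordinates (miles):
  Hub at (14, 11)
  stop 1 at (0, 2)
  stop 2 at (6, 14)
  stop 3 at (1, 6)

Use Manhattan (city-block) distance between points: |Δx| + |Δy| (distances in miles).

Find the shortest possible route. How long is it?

Shortest round trip = 52 miles.

With 3 stops there are 3!/2 = 3 distinct round trips (a route and its reverse cost the same).
Hub → stop 1 → stop 2 → stop 3 → Hub: 23+18+13+18 = 72
Hub → stop 1 → stop 3 → stop 2 → Hub: 23+5+13+11 = 52
Hub → stop 2 → stop 1 → stop 3 → Hub: 11+18+5+18 = 52
The minimum is 52.
One optimal route: Hub → stop 1 → stop 3 → stop 2 → Hub (or its reverse).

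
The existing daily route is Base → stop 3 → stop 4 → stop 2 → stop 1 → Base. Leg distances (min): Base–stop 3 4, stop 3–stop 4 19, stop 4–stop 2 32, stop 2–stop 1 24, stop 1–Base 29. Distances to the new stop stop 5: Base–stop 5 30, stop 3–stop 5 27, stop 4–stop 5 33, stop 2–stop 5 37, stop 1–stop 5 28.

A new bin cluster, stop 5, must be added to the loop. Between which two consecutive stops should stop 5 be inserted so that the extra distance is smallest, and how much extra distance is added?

Insertion cost between consecutive stops i–j is d(i,stop 5) + d(stop 5,j) − d(i,j):
  between Base and stop 3: 30 + 27 − 4 = 53
  between stop 3 and stop 4: 27 + 33 − 19 = 41
  between stop 4 and stop 2: 33 + 37 − 32 = 38
  between stop 2 and stop 1: 37 + 28 − 24 = 41
  between stop 1 and Base: 28 + 30 − 29 = 29
Cheapest insertion is between stop 1 and Base, adding 29.
New total = 108 + 29 = 137.

Adding 29 min by placing stop 5 on the stop 1–Base leg.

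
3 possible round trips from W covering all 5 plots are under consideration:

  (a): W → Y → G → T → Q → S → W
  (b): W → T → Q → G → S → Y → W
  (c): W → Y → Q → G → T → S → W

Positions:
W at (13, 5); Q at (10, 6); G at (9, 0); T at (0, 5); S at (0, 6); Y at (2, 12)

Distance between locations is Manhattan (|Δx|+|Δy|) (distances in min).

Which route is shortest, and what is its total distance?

(a): 18 + 19 + 14 + 11 + 10 + 14 = 86
(b): 13 + 11 + 7 + 15 + 8 + 18 = 72
(c): 18 + 14 + 7 + 14 + 1 + 14 = 68

68 min — (c) is the shortest.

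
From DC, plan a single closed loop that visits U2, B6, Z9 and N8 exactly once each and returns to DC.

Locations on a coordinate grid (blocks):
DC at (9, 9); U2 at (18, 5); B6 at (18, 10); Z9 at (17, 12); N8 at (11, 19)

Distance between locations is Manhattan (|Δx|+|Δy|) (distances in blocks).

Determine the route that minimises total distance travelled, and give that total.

There are 12 distinct closed tours to check (reversals are equivalent).
DC - U2 - B6 - Z9 - N8 - DC: 13+5+3+13+12 = 46
DC - U2 - B6 - N8 - Z9 - DC: 13+5+16+13+11 = 58
DC - U2 - Z9 - B6 - N8 - DC: 13+8+3+16+12 = 52
DC - U2 - Z9 - N8 - B6 - DC: 13+8+13+16+10 = 60
DC - U2 - N8 - B6 - Z9 - DC: 13+21+16+3+11 = 64
DC - U2 - N8 - Z9 - B6 - DC: 13+21+13+3+10 = 60
DC - B6 - U2 - Z9 - N8 - DC: 10+5+8+13+12 = 48
DC - B6 - U2 - N8 - Z9 - DC: 10+5+21+13+11 = 60
DC - B6 - Z9 - U2 - N8 - DC: 10+3+8+21+12 = 54
DC - B6 - N8 - U2 - Z9 - DC: 10+16+21+8+11 = 66
DC - Z9 - U2 - B6 - N8 - DC: 11+8+5+16+12 = 52
DC - Z9 - B6 - U2 - N8 - DC: 11+3+5+21+12 = 52
The minimum is 46.
One optimal route: DC → U2 → B6 → Z9 → N8 → DC (or its reverse).

Shortest round trip = 46 blocks.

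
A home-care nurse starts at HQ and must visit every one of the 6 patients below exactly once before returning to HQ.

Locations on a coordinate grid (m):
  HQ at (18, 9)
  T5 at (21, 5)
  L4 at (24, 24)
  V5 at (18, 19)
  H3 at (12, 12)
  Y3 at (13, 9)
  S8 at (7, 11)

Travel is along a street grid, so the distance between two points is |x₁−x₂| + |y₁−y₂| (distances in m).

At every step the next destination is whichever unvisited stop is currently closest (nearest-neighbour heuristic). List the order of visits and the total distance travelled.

At HQ the remaining stops are Y3 5, T5 7, H3 9, V5 10, S8 13, L4 21; go to Y3.
At Y3 the remaining stops are H3 4, S8 8, T5 12, V5 15, L4 26; go to H3.
At H3 the remaining stops are S8 6, V5 13, T5 16, L4 24; go to S8.
At S8 the remaining stops are V5 19, T5 20, L4 30; go to V5.
At V5 the remaining stops are L4 11, T5 17; go to L4.
At L4 the remaining stops are T5 22; go to T5.
Return T5→HQ: 7.
Total = 5 + 4 + 6 + 19 + 11 + 22 + 7 = 74.

Nearest-neighbour total = 74 m; route HQ → Y3 → H3 → S8 → V5 → L4 → T5 → HQ.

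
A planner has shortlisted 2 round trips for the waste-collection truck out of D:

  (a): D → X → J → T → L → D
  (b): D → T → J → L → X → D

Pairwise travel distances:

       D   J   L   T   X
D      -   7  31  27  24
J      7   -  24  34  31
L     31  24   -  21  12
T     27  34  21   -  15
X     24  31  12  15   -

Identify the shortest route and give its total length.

(a): 24 + 31 + 34 + 21 + 31 = 141
(b): 27 + 34 + 24 + 12 + 24 = 121

121 — (b) is the shortest.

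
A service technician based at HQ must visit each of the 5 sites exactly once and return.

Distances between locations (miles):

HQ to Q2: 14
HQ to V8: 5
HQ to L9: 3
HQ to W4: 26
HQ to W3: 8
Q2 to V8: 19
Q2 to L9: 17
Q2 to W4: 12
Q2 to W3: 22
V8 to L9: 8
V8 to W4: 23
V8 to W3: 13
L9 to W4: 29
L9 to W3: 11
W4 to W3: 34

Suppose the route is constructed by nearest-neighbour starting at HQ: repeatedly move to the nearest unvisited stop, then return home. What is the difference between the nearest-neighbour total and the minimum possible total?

HQ: L9=3, V8=5, W3=8, Q2=14, W4=26 ⇒ L9
L9: V8=8, W3=11, Q2=17, W4=29 ⇒ V8
V8: W3=13, Q2=19, W4=23 ⇒ W3
W3: Q2=22, W4=34 ⇒ Q2
Q2: W4=12 ⇒ W4
NN route HQ → L9 → V8 → W3 → Q2 → W4 → HQ costs 84.
Optimal: HQ → Q2 → W4 → V8 → L9 → W3 → HQ costs 76 (by enumerating all 60 distinct tours).
Excess = 84 − 76 = 8.

The nearest-neighbour route is 8 miles longer than optimal.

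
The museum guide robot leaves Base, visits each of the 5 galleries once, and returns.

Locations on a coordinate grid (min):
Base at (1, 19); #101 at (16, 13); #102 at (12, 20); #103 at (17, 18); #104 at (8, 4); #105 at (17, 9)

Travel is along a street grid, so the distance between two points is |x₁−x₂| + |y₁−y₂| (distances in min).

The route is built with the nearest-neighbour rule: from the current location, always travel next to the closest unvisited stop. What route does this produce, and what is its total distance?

Total distance 66 min via the nearest-neighbour route Base → #102 → #103 → #101 → #105 → #104 → Base.

Base → [#102:12 / #103:17 / #101:21 / #104:22 / #105:26] → #102 (12)
#102 → [#103:7 / #101:11 / #105:16 / #104:20] → #103 (7)
#103 → [#101:6 / #105:9 / #104:23] → #101 (6)
#101 → [#105:5 / #104:17] → #105 (5)
#105 → [#104:14] → #104 (14)
Return #104→Base: 22.
Total = 12 + 7 + 6 + 5 + 14 + 22 = 66.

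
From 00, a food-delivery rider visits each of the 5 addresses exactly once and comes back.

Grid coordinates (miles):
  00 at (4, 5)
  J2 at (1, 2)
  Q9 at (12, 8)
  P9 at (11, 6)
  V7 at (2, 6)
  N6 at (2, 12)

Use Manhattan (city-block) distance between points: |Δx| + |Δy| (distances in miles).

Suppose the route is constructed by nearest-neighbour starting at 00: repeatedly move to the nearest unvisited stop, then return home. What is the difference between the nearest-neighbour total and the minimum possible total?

From 00: V7=3, J2=6, P9=8, N6=9, Q9=11 → choose V7 (3).
From V7: J2=5, N6=6, P9=9, Q9=12 → choose J2 (5).
From J2: N6=11, P9=14, Q9=17 → choose N6 (11).
From N6: Q9=14, P9=15 → choose Q9 (14).
From Q9: P9=3 → choose P9 (3).
NN route 00 → V7 → J2 → N6 → Q9 → P9 → 00 costs 44.
Optimal: 00 → J2 → V7 → N6 → Q9 → P9 → 00 costs 42 (by enumerating all 60 distinct tours).
Excess = 44 − 42 = 2.

2 miles longer than the optimal tour.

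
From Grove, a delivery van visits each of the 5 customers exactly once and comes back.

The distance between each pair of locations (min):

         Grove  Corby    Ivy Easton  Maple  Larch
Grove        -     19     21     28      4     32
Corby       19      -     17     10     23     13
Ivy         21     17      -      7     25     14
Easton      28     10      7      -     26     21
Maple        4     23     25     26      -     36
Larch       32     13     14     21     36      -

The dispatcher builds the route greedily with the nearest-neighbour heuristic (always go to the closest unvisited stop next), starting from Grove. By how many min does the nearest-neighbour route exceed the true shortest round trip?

From Grove: Maple=4, Corby=19, Ivy=21, Easton=28, Larch=32 → choose Maple (4).
From Maple: Corby=23, Ivy=25, Easton=26, Larch=36 → choose Corby (23).
From Corby: Easton=10, Larch=13, Ivy=17 → choose Easton (10).
From Easton: Ivy=7, Larch=21 → choose Ivy (7).
From Ivy: Larch=14 → choose Larch (14).
NN route Grove → Maple → Corby → Easton → Ivy → Larch → Grove costs 90.
Optimal: Grove → Corby → Larch → Ivy → Easton → Maple → Grove costs 83 (by enumerating all 60 distinct tours).
Excess = 90 − 83 = 7.

7 min longer than the optimal tour.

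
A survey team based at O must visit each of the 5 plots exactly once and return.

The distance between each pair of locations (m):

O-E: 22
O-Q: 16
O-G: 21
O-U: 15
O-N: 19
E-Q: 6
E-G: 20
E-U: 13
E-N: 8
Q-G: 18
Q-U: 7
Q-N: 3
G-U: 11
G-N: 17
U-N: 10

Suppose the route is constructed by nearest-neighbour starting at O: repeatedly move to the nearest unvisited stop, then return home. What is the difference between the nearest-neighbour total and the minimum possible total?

The nearest-neighbour route is 2 m longer than optimal.

From O: U=15, Q=16, N=19, G=21, E=22 → choose U (15).
From U: Q=7, N=10, G=11, E=13 → choose Q (7).
From Q: N=3, E=6, G=18 → choose N (3).
From N: E=8, G=17 → choose E (8).
From E: G=20 → choose G (20).
NN route O → U → Q → N → E → G → O costs 74.
Optimal: O → E → N → Q → U → G → O costs 72 (by enumerating all 60 distinct tours).
Excess = 74 − 72 = 2.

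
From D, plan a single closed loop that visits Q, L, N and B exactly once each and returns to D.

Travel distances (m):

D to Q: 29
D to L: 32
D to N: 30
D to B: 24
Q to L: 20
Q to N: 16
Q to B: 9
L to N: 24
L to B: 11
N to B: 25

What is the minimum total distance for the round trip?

98 m — the shortest possible round trip.

There are 12 distinct closed tours to check (reversals are equivalent).
D-Q-L-N-B-D: 29+20+24+25+24 = 122
D-Q-L-B-N-D: 29+20+11+25+30 = 115
D-Q-N-L-B-D: 29+16+24+11+24 = 104
D-Q-N-B-L-D: 29+16+25+11+32 = 113
D-Q-B-L-N-D: 29+9+11+24+30 = 103
D-Q-B-N-L-D: 29+9+25+24+32 = 119
D-L-Q-N-B-D: 32+20+16+25+24 = 117
D-L-Q-B-N-D: 32+20+9+25+30 = 116
D-L-N-Q-B-D: 32+24+16+9+24 = 105
D-L-B-Q-N-D: 32+11+9+16+30 = 98
D-N-Q-L-B-D: 30+16+20+11+24 = 101
D-N-L-Q-B-D: 30+24+20+9+24 = 107
The minimum is 98.
One optimal route: D → L → B → Q → N → D (or its reverse).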